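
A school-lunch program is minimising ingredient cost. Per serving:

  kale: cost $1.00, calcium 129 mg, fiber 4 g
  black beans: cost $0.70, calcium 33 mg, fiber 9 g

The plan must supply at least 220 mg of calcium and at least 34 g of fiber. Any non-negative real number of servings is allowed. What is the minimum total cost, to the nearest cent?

This is a tiny linear program; its minimum lies at a vertex of the feasible set. List the vertices and price them.
kale only: max(220/129, 34/4) = 8.5 servings → $8.50.
black beans only: max(220/33, 34/9) = 6.667 servings → $4.67.
kale + black beans with both tight: 0.8338 servings and 3.407 servings → $3.22.
The minimum over all feasible corners is $3.22.

$3.22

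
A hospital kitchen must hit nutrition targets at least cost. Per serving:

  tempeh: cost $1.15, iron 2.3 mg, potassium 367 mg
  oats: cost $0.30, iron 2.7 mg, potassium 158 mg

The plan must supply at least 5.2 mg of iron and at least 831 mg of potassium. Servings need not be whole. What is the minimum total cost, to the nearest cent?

$1.58

Minimising a linear cost over {iron ≥ 5.2, potassium ≥ 831, servings ≥ 0} — the optimum is at a vertex, using one or two foods.
tempeh only: max(5.2/2.3, 831/367) = 2.264 servings → $2.60.
oats only: max(5.2/2.7, 831/158) = 5.259 servings → $1.58.
tempeh + oats: the both-tight solution has a negative serving — not a feasible corner.
So the least-cost plan costs $1.58.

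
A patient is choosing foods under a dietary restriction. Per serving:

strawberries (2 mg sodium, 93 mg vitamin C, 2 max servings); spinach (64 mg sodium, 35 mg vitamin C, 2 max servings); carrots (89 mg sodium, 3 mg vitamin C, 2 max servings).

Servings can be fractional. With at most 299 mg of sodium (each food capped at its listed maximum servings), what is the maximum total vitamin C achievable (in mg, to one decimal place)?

261.6 mg

Vitamin C per mg sodium: strawberries 46.5, spinach 0.5469, carrots 0.03371.
Take 2 servings of strawberries: uses 4 mg sodium, +186.0 mg vitamin C (running total 186.0 mg).
Take 2 servings of spinach: uses 128 mg sodium, +70.0 mg vitamin C (running total 256.0 mg).
Take 1.876 servings of carrots: uses 167 mg sodium, +5.6 mg vitamin C (running total 261.6 mg).
Greedy by best ratio exhausts the sodium allowance optimally: 261.6 mg.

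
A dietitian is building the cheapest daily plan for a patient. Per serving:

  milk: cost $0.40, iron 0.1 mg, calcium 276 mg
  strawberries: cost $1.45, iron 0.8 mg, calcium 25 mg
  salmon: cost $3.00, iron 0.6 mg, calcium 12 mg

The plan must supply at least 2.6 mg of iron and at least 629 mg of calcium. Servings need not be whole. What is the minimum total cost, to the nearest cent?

milk only: max(2.6/0.1, 629/276) = 26 servings → $10.40.
strawberries only: max(2.6/0.8, 629/25) = 25.16 servings → $36.48.
salmon only: max(2.6/0.6, 629/12) = 52.42 servings → $157.25.
milk + strawberries with both tight: 2.007 servings and 2.999 servings → $5.15.
milk + salmon with both tight: 2.106 servings and 3.982 servings → $12.79.
strawberries + salmon: intersection lies outside the first quadrant.
The minimum over all feasible corners is $5.15.

$5.15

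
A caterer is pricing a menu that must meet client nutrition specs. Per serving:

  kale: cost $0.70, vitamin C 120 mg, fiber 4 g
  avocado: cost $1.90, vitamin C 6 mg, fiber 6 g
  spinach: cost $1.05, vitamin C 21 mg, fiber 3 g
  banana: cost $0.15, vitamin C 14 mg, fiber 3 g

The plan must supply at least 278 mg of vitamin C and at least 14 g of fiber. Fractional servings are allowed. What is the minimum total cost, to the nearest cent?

With two linear requirements the optimum uses one or two foods; enumerate the corners.
kale only: max(278/120, 14/4) = 3.5 servings → $2.45.
avocado only: max(278/6, 14/6) = 46.33 servings → $88.03.
spinach only: max(278/21, 14/3) = 13.24 servings → $13.90.
banana only: max(278/14, 14/3) = 19.86 servings → $2.98.
kale + avocado with both tight: 2.276 servings and 0.8161 servings → $3.14.
kale + spinach with both tight: 1.957 servings and 2.058 servings → $3.53.
kale + banana with both tight: 2.099 servings and 1.868 servings → $1.75.
avocado + spinach: intersection lies outside the first quadrant.
avocado + banana: the both-tight solution has a negative serving — not a feasible corner.
spinach + banana with both targets exact would need a negative amount; discard.
The minimum over all feasible corners is $1.75.

$1.75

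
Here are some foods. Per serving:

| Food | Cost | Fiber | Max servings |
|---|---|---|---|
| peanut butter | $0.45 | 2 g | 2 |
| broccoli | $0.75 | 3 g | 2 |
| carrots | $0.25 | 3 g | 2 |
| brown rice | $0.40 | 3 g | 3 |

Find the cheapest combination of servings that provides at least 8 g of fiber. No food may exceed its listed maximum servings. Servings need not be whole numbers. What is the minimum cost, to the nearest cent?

Cost per g of fiber: carrots $0.0833, brown rice $0.1333, peanut butter $0.2250, broccoli $0.2500.
Take 2 servings of carrots: +6.0 g fiber for $0.50 (total $0.50, still need 2.0 g).
Take 0.6667 servings of brown rice: +2.0 g fiber for $0.27 (total $0.77, still need 0.0 g).
Filling from the cheapest source first is optimal under one linear minimum: $0.77.

$0.77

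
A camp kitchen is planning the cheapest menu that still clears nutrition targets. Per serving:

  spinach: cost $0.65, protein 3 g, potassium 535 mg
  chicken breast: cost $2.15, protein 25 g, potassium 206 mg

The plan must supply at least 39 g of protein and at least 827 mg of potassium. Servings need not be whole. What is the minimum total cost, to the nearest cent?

$3.74

spinach only: max(39/3, 827/535) = 13 servings → $8.45.
chicken breast only: max(39/25, 827/206) = 4.015 servings → $8.63.
spinach + chicken breast with both tight: 0.9909 servings and 1.441 servings → $3.74.
The minimum over all feasible corners is $3.74.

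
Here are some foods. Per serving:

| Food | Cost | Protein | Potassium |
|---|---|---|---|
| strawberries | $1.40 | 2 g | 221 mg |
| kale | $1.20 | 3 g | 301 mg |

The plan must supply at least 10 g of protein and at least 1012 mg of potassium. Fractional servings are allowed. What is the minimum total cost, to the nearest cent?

At the optimum either one food covers both requirements or two foods hit both targets exactly; no other combination can be cheaper.
strawberries only: max(10/2, 1012/221) = 5 servings → $7.00.
kale only: max(10/3, 1012/301) = 3.362 servings → $4.03.
strawberries + kale with both tight: 0.4262 servings and 3.049 servings → $4.26.
Cheapest feasible corner: $4.03.

$4.03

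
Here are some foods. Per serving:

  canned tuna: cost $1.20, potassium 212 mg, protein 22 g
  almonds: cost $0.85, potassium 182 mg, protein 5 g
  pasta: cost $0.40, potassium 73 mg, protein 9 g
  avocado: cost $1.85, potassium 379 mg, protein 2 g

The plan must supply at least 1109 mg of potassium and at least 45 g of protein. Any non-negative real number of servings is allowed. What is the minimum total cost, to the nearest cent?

An LP optimum is at a vertex; with two nutrient constraints at most two foods are used. Check each candidate.
canned tuna only: max(1109/212, 45/22) = 5.231 servings → $6.28.
almonds only: max(1109/182, 45/5) = 9 servings → $7.65.
pasta only: max(1109/73, 45/9) = 15.19 servings → $6.08.
avocado only: max(1109/379, 45/2) = 22.5 servings → $41.62.
canned tuna + almonds with both tight: 0.8984 servings and 5.047 servings → $5.37.
canned tuna + pasta with both targets exact would need a negative amount; discard.
canned tuna + avocado with both tight: 1.875 servings and 1.877 servings → $5.72.
almonds + pasta with both tight: 5.26 servings and 2.078 servings → $5.30.
almonds + avocado with both targets exact would need a negative amount; discard.
pasta + avocado with both tight: 4.544 servings and 2.051 servings → $5.61.
Cheapest feasible corner: $5.30.

$5.30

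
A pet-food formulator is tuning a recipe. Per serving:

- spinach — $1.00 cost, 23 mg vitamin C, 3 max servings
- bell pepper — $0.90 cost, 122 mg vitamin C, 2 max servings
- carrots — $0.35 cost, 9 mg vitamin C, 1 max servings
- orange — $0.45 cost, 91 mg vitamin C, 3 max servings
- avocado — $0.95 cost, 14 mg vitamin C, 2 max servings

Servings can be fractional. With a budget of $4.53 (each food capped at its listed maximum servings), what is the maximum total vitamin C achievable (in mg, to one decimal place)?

549.7 mg

Vitamin C per dollar: orange 202.2, bell pepper 135.6, carrots 25.71, spinach 23, avocado 14.74.
Take 3 servings of orange: spends $1.35, +273.0 mg vitamin C (running total 273.0 mg).
Take 2 servings of bell pepper: spends $1.80, +244.0 mg vitamin C (running total 517.0 mg).
Take 1 serving of carrots: spends $0.35, +9.0 mg vitamin C (running total 526.0 mg).
Take 1.03 servings of spinach: spends $1.03, +23.7 mg vitamin C (running total 549.7 mg).
Greedy by best ratio exhausts the cost allowance optimally: 549.7 mg.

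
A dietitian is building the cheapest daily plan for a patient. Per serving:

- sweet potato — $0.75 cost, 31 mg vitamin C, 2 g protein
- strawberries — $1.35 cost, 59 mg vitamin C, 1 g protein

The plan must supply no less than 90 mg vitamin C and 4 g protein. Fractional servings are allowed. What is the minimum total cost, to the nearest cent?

For a min-cost LP with two ≥-constraints, a basic feasible solution has at most two positive variables.
sweet potato only: max(90/31, 4/2) = 2.903 servings → $2.18.
strawberries only: max(90/59, 4/1) = 4 servings → $5.40.
sweet potato + strawberries with both tight: 1.678 servings and 0.6437 servings → $2.13.
The minimum over all feasible corners is $2.13.

$2.13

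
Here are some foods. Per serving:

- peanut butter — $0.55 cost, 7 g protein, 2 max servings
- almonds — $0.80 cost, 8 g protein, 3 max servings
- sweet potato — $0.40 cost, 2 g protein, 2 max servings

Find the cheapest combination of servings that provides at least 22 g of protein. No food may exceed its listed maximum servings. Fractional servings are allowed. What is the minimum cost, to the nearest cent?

Cost per g of protein: peanut butter $0.0786, almonds $0.1000, sweet potato $0.2000.
Take 2 servings of peanut butter: +14.0 g protein for $1.10 (total $1.10, still need 8.0 g).
Take 1 serving of almonds: +8.0 g protein for $0.80 (total $1.90, still need 0.0 g).
Greedy by cheapest-per-g is optimal for a single linear constraint, so the minimum cost is $1.90.

$1.90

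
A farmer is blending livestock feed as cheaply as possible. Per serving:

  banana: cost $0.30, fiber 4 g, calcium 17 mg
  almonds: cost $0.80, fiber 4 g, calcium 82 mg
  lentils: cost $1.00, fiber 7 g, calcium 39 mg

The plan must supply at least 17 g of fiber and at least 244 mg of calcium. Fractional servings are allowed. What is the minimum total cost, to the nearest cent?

Check every corner: each single food scaled to meet both minima, and each pair solved so both constraints bind.
banana only: max(17/4, 244/17) = 14.35 servings → $4.31.
almonds only: max(17/4, 244/82) = 4.25 servings → $3.40.
lentils only: max(17/7, 244/39) = 6.256 servings → $6.26.
banana + almonds with both tight: 1.608 servings and 2.642 servings → $2.60.
banana + lentils with both targets exact would need a negative amount; discard.
almonds + lentils with both tight: 2.5 servings and 1 serving → $3.00.
The minimum over all feasible corners is $2.60.

$2.60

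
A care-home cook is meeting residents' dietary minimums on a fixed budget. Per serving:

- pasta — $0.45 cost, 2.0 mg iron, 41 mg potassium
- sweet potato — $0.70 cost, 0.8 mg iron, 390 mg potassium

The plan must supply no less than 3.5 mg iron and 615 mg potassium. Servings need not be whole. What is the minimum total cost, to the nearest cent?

This is a tiny linear program; its minimum lies at a vertex of the feasible set. List the vertices and price them.
pasta only: max(3.5/2.0, 615/41) = 15 servings → $6.75.
sweet potato only: max(3.5/0.8, 615/390) = 4.375 servings → $3.06.
pasta + sweet potato with both tight: 1.168 servings and 1.454 servings → $1.54.
Cheapest feasible corner: $1.54.

$1.54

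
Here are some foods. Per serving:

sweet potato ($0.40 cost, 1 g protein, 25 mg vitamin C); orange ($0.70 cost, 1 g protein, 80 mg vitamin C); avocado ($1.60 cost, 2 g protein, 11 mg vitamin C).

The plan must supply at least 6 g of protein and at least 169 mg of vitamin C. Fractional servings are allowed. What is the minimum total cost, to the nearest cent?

A basic optimal solution has at most two foods positive. Try each food alone and each pair with both targets met exactly.
sweet potato only: max(6/1, 169/25) = 6.76 servings → $2.70.
orange only: max(6/1, 169/80) = 6 servings → $4.20.
avocado only: max(6/2, 169/11) = 15.36 servings → $24.58.
sweet potato + orange with both tight: 5.655 servings and 0.3455 servings → $2.50.
sweet potato + avocado: the both-tight solution has a negative serving — not a feasible corner.
orange + avocado with both tight: 1.826 servings and 2.087 servings → $4.62.
The minimum over all feasible corners is $2.50.

$2.50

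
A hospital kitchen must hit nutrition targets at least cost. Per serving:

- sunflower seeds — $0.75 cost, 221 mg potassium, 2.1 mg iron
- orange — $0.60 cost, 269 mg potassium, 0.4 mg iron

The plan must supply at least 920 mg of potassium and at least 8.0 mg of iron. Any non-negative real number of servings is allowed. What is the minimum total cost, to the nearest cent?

Minimising a linear cost over {potassium ≥ 920, iron ≥ 8.0, servings ≥ 0} — the optimum is at a vertex, using one or two foods.
sunflower seeds only: max(920/221, 8.0/2.1) = 4.163 servings → $3.12.
orange only: max(920/269, 8.0/0.4) = 20 servings → $12.00.
sunflower seeds + orange with both tight: 3.744 servings and 0.3442 servings → $3.01.
The minimum over all feasible corners is $3.01.

$3.01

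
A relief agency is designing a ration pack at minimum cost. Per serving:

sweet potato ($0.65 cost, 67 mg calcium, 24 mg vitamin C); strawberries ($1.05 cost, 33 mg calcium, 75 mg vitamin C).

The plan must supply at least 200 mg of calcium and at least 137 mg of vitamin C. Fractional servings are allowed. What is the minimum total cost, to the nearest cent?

$2.70

At the optimum either one food covers both requirements or two foods hit both targets exactly; no other combination can be cheaper.
sweet potato only: max(200/67, 137/24) = 5.708 servings → $3.71.
strawberries only: max(200/33, 137/75) = 6.061 servings → $6.36.
sweet potato + strawberries with both tight: 2.476 servings and 1.034 servings → $2.70.
So the least-cost plan costs $2.70.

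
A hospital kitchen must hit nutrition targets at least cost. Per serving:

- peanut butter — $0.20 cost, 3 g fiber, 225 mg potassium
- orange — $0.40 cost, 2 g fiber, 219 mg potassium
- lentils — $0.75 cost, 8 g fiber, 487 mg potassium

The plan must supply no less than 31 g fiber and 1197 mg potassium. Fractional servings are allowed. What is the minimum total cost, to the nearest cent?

This is a tiny linear program; its minimum lies at a vertex of the feasible set. List the vertices and price them.
peanut butter only: max(31/3, 1197/225) = 10.33 servings → $2.07.
orange only: max(31/2, 1197/219) = 15.5 servings → $6.20.
lentils only: max(31/8, 1197/487) = 3.875 servings → $2.91.
peanut butter + orange with both targets exact would need a negative amount; discard.
peanut butter + lentils: the both-tight solution has a negative serving — not a feasible corner.
orange + lentils: the both-tight solution has a negative serving — not a feasible corner.
The minimum over all feasible corners is $2.07.

$2.07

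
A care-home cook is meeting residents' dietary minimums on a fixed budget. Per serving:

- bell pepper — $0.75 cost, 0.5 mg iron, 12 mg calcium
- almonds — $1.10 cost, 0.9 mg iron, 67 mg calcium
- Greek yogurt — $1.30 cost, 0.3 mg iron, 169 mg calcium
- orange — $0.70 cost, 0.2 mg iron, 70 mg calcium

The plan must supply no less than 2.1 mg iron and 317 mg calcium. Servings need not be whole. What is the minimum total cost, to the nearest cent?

For a min-cost LP with two ≥-constraints, a basic feasible solution has at most two positive variables.
bell pepper only: max(2.1/0.5, 317/12) = 26.42 servings → $19.81.
almonds only: max(2.1/0.9, 317/67) = 4.731 servings → $5.20.
Greek yogurt only: max(2.1/0.3, 317/169) = 7 servings → $9.10.
orange only: max(2.1/0.2, 317/70) = 10.5 servings → $7.35.
bell pepper + almonds: the both-tight solution has a negative serving — not a feasible corner.
bell pepper + Greek yogurt with both tight: 3.211 servings and 1.648 servings → $4.55.
bell pepper + orange with both tight: 2.564 servings and 4.089 servings → $4.79.
almonds + Greek yogurt with both tight: 1.968 servings and 1.095 servings → $3.59.
almonds + orange with both tight: 1.685 servings and 2.915 servings → $3.89.
Greek yogurt + orange: the both-tight solution has a negative serving — not a feasible corner.
The minimum over all feasible corners is $3.59.

$3.59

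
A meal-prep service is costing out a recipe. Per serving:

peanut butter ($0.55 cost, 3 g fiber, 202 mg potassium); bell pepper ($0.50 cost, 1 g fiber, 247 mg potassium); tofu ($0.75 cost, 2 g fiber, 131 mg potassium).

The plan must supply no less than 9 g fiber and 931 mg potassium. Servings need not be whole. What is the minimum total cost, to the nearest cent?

$2.22

For a min-cost LP with two ≥-constraints, a basic feasible solution has at most two positive variables.
peanut butter only: max(9/3, 931/202) = 4.609 servings → $2.53.
bell pepper only: max(9/1, 931/247) = 9 servings → $4.50.
tofu only: max(9/2, 931/131) = 7.107 servings → $5.33.
peanut butter + bell pepper with both tight: 2.397 servings and 1.809 servings → $2.22.
peanut butter + tofu with both targets exact would need a negative amount; discard.
bell pepper + tofu with both tight: 1.882 servings and 3.559 servings → $3.61.
Cheapest feasible corner: $2.22.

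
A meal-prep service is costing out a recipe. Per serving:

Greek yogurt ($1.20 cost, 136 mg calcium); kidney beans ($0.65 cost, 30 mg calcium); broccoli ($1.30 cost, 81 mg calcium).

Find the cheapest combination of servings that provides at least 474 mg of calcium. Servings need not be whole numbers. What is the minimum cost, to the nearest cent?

$4.18

Cost per mg of calcium: Greek yogurt $0.0088, broccoli $0.0160, kidney beans $0.0217.
With no serving limits, use only Greek yogurt: 474 mg / 136 mg = 3.485 servings × $1.20 = $4.18.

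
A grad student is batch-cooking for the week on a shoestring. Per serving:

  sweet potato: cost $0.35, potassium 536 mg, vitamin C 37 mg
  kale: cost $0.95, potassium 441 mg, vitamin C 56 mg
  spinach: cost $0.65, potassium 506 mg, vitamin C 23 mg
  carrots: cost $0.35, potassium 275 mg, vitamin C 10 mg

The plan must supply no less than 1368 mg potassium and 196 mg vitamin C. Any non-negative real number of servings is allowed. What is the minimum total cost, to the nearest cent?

For a min-cost LP with two ≥-constraints, a basic feasible solution has at most two positive variables.
sweet potato only: max(1368/536, 196/37) = 5.297 servings → $1.85.
kale only: max(1368/441, 196/56) = 3.5 servings → $3.33.
spinach only: max(1368/506, 196/23) = 8.522 servings → $5.54.
carrots only: max(1368/275, 196/10) = 19.6 servings → $6.86.
sweet potato + kale: intersection lies outside the first quadrant.
sweet potato + spinach: the both-tight solution has a negative serving — not a feasible corner.
sweet potato + carrots: intersection lies outside the first quadrant.
kale + spinach with both targets exact would need a negative amount; discard.
kale + carrots: the both-tight solution has a negative serving — not a feasible corner.
spinach + carrots with both targets exact would need a negative amount; discard.
Cheapest feasible corner: $1.85.

$1.85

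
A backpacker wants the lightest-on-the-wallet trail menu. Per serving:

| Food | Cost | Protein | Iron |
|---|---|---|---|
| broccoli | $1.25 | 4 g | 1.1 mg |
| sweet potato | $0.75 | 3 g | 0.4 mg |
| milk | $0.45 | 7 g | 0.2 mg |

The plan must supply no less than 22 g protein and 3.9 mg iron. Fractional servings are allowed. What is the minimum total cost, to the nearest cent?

$4.71

Check every corner: each single food scaled to meet both minima, and each pair solved so both constraints bind.
broccoli only: max(22/4, 3.9/1.1) = 5.5 servings → $6.88.
sweet potato only: max(22/3, 3.9/0.4) = 9.75 servings → $7.31.
milk only: max(22/7, 3.9/0.2) = 19.5 servings → $8.78.
broccoli + sweet potato with both tight: 1.706 servings and 5.059 servings → $5.93.
broccoli + milk with both tight: 3.319 servings and 1.246 servings → $4.71.
sweet potato + milk with both targets exact would need a negative amount; discard.
Cheapest feasible corner: $4.71.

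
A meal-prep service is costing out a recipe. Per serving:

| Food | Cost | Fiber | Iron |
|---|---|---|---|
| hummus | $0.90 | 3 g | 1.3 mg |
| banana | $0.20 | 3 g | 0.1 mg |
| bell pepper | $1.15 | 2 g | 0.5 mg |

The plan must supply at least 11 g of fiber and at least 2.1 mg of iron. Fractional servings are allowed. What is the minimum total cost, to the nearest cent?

hummus only: max(11/3, 2.1/1.3) = 3.667 servings → $3.30.
banana only: max(11/3, 2.1/0.1) = 21 servings → $4.20.
bell pepper only: max(11/2, 2.1/0.5) = 5.5 servings → $6.33.
hummus + banana with both tight: 1.444 servings and 2.222 servings → $1.74.
hummus + bell pepper: the both-tight solution has a negative serving — not a feasible corner.
banana + bell pepper with both tight: 1 serving and 4 servings → $4.80.
The minimum over all feasible corners is $1.74.

$1.74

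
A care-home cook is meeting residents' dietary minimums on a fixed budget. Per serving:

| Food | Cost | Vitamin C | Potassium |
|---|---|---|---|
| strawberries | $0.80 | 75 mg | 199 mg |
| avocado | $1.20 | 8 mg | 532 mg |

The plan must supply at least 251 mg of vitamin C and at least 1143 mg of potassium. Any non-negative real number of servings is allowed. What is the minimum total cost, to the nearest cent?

$3.72

Two binding constraints pin down two serving amounts, so the optimal mix uses at most two foods. The candidates are each food alone (scaled to the tighter of vitamin C/potassium) and each pair with both constraints tight.
strawberries only: max(251/75, 1143/199) = 5.744 servings → $4.59.
avocado only: max(251/8, 1143/532) = 31.38 servings → $37.65.
strawberries + avocado with both tight: 3.247 servings and 0.9339 servings → $3.72.
The minimum over all feasible corners is $3.72.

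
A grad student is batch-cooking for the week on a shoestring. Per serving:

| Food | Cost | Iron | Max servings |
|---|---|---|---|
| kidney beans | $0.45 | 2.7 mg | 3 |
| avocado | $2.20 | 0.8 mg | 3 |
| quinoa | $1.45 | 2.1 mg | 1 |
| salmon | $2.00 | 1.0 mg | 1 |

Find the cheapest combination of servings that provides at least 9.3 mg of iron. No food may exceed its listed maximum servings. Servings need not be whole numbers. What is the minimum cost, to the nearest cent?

Cost per mg of iron: kidney beans $0.1667, quinoa $0.6905, salmon $2.0000, avocado $2.7500.
Take 3 servings of kidney beans: +8.1 mg iron for $1.35 (total $1.35, still need 1.2 mg).
Take 0.5714 servings of quinoa: +1.2 mg iron for $0.83 (total $2.18, still need 0.0 mg).
Filling from the cheapest source first is optimal under one linear minimum: $2.18.

$2.18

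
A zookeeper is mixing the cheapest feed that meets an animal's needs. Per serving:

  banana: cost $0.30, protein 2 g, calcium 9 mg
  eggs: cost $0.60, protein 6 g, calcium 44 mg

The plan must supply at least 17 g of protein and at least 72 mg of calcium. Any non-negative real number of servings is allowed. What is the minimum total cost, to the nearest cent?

With two linear requirements the optimum uses one or two foods; enumerate the corners.
banana only: max(17/2, 72/9) = 8.5 servings → $2.55.
eggs only: max(17/6, 72/44) = 2.833 servings → $1.70.
banana + eggs: the both-tight solution has a negative serving — not a feasible corner.
So the least-cost plan costs $1.70.

$1.70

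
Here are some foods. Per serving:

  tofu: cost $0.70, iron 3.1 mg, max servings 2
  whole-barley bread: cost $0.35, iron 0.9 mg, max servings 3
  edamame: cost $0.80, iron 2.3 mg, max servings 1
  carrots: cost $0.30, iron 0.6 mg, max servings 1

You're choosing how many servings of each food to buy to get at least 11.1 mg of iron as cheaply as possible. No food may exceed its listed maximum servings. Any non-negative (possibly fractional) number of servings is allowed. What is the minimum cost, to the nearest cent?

$3.21

Cost per mg of iron: tofu $0.2258, edamame $0.3478, whole-barley bread $0.3889, carrots $0.5000.
Take 2 servings of tofu: +6.2 mg iron for $1.40 (total $1.40, still need 4.9 mg).
Take 1 serving of edamame: +2.3 mg iron for $0.80 (total $2.20, still need 2.6 mg).
Take 2.889 servings of whole-barley bread: +2.6 mg iron for $1.01 (total $3.21, still need 0.0 mg).
Filling from the cheapest source first is optimal under one linear minimum: $3.21.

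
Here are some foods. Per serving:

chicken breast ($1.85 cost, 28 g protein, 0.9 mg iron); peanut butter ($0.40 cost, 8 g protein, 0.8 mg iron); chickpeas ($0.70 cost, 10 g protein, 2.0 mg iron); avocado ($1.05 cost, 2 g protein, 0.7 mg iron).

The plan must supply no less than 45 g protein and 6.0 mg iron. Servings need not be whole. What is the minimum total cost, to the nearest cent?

An LP optimum is at a vertex; with two nutrient constraints at most two foods are used. Check each candidate.
chicken breast only: max(45/28, 6.0/0.9) = 6.667 servings → $12.33.
peanut butter only: max(45/8, 6.0/0.8) = 7.5 servings → $3.00.
chickpeas only: max(45/10, 6.0/2.0) = 4.5 servings → $3.15.
avocado only: max(45/2, 6.0/0.7) = 22.5 servings → $23.62.
chicken breast + peanut butter: the both-tight solution has a negative serving — not a feasible corner.
chicken breast + chickpeas with both tight: 0.6383 servings and 2.713 servings → $3.08.
chicken breast + avocado with both tight: 1.096 servings and 7.163 servings → $9.55.
peanut butter + chickpeas with both tight: 3.75 servings and 1.5 servings → $2.55.
peanut butter + avocado with both tight: 4.875 servings and 3 servings → $5.10.
chickpeas + avocado with both targets exact would need a negative amount; discard.
Cheapest feasible corner: $2.55.

$2.55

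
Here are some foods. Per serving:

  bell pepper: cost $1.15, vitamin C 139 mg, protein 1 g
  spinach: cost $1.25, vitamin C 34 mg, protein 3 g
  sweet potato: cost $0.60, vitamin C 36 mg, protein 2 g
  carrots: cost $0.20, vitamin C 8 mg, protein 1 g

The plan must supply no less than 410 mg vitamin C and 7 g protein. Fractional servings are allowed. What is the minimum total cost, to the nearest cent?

A basic optimal solution has at most two foods positive. Try each food alone and each pair with both targets met exactly.
bell pepper only: max(410/139, 7/1) = 7 servings → $8.05.
spinach only: max(410/34, 7/3) = 12.06 servings → $15.07.
sweet potato only: max(410/36, 7/2) = 11.39 servings → $6.83.
carrots only: max(410/8, 7/1) = 51.25 servings → $10.25.
bell pepper + spinach with both tight: 2.59 servings and 1.47 servings → $4.82.
bell pepper + sweet potato with both tight: 2.347 servings and 2.326 servings → $4.10.
bell pepper + carrots with both tight: 2.702 servings and 4.298 servings → $3.97.
spinach + sweet potato with both targets exact would need a negative amount; discard.
spinach + carrots: intersection lies outside the first quadrant.
sweet potato + carrots: intersection lies outside the first quadrant.
The minimum over all feasible corners is $3.97.

$3.97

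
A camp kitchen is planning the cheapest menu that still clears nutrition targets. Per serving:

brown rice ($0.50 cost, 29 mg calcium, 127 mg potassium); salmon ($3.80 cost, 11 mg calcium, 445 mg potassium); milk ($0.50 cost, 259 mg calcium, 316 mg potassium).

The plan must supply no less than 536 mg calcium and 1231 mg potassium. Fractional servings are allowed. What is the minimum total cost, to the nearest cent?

brown rice only: max(536/29, 1231/127) = 18.48 servings → $9.24.
salmon only: max(536/11, 1231/445) = 48.73 servings → $185.16.
milk only: max(536/259, 1231/316) = 3.896 servings → $1.95.
brown rice + salmon: intersection lies outside the first quadrant.
brown rice + milk with both tight: 6.298 servings and 1.364 servings → $3.83.
salmon + milk with both tight: 1.337 servings and 2.013 servings → $6.09.
Cheapest feasible corner: $1.95.

$1.95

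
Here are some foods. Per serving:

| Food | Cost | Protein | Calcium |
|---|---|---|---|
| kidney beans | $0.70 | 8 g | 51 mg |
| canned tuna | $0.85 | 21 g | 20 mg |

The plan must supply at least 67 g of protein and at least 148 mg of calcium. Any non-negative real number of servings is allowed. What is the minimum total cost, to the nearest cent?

$3.44

Two binding constraints pin down two serving amounts, so the optimal mix uses at most two foods. The candidates are each food alone (scaled to the tighter of protein/calcium) and each pair with both constraints tight.
kidney beans only: max(67/8, 148/51) = 8.375 servings → $5.86.
canned tuna only: max(67/21, 148/20) = 7.4 servings → $6.29.
kidney beans + canned tuna with both tight: 1.941 servings and 2.451 servings → $3.44.
So the least-cost plan costs $3.44.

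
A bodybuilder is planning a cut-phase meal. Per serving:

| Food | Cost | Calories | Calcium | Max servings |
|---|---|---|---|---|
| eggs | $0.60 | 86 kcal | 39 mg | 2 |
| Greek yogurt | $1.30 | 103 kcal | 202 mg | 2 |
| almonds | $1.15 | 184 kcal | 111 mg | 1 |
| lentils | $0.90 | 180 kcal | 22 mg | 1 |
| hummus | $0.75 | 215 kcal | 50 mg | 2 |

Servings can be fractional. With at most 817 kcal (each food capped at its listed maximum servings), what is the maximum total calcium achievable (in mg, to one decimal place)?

652.3 mg

Calcium per kcal: Greek yogurt 1.961, almonds 0.6033, eggs 0.4535, hummus 0.2326, lentils 0.1222.
Take 2 servings of Greek yogurt: uses 206 kcal, +404.0 mg calcium (running total 404.0 mg).
Take 1 serving of almonds: uses 184 kcal, +111.0 mg calcium (running total 515.0 mg).
Take 2 servings of eggs: uses 172 kcal, +78.0 mg calcium (running total 593.0 mg).
Take 1.186 servings of hummus: uses 255 kcal, +59.3 mg calcium (running total 652.3 mg).
Filling greedily by calcium-per-kcal is optimal for one linear limit, giving 652.3 mg.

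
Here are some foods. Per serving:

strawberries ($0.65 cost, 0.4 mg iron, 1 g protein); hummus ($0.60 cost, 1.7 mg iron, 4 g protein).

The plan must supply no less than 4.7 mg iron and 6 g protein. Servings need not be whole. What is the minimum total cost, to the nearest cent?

The cheapest plan sits at a corner of the feasible region — with two constraints it uses at most two foods.
strawberries only: max(4.7/0.4, 6/1) = 11.75 servings → $7.64.
hummus only: max(4.7/1.7, 6/4) = 2.765 servings → $1.66.
strawberries + hummus with both targets exact would need a negative amount; discard.
Cheapest feasible corner: $1.66.

$1.66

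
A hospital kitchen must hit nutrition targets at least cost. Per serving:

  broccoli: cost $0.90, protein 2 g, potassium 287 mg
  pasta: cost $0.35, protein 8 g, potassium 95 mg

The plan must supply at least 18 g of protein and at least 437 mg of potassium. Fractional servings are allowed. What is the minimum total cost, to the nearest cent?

$1.48

Check every corner: each single food scaled to meet both minima, and each pair solved so both constraints bind.
broccoli only: max(18/2, 437/287) = 9 servings → $8.10.
pasta only: max(18/8, 437/95) = 4.6 servings → $1.61.
broccoli + pasta with both tight: 0.8481 servings and 2.038 servings → $1.48.
Cheapest feasible corner: $1.48.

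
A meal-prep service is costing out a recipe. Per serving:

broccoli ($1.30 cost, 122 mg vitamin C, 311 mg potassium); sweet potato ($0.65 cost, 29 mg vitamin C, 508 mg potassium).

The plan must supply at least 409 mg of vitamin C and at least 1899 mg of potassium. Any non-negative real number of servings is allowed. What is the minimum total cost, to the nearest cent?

$5.03

Compare the cost at each extreme point of the feasible region.
broccoli only: max(409/122, 1899/311) = 6.106 servings → $7.94.
sweet potato only: max(409/29, 1899/508) = 14.1 servings → $9.17.
broccoli + sweet potato with both tight: 2.883 servings and 1.973 servings → $5.03.
So the least-cost plan costs $5.03.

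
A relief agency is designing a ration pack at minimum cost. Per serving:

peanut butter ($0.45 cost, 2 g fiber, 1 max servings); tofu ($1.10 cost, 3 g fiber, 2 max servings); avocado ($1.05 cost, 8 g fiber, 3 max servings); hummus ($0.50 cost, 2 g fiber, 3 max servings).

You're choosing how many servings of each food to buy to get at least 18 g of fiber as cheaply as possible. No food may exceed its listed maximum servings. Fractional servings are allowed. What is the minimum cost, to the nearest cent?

$2.36

Cost per g of fiber: avocado $0.1313, peanut butter $0.2250, hummus $0.2500, tofu $0.3667.
Take 2.25 servings of avocado: +18.0 g fiber for $2.36 (total $2.36, still need 0.0 g).
Greedy by cheapest-per-g is optimal for a single linear constraint, so the minimum cost is $2.36.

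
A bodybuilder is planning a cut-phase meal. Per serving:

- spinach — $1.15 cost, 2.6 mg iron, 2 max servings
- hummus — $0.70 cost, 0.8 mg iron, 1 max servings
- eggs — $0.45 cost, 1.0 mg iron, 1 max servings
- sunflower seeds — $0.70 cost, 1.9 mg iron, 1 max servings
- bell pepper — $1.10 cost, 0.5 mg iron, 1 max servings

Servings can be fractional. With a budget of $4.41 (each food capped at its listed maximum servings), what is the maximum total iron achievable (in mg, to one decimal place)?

Iron per dollar: sunflower seeds 2.714, spinach 2.261, eggs 2.222, hummus 1.143, bell pepper 0.4545.
Take 1 serving of sunflower seeds: spends $0.70, +1.9 mg iron (running total 1.9 mg).
Take 2 servings of spinach: spends $2.30, +5.2 mg iron (running total 7.1 mg).
Take 1 serving of eggs: spends $0.45, +1.0 mg iron (running total 8.1 mg).
Take 1 serving of hummus: spends $0.70, +0.8 mg iron (running total 8.9 mg).
Take 0.2364 servings of bell pepper: spends $0.26, +0.1 mg iron (running total 9.0 mg).
Filling greedily by iron-per-dollar is optimal for one linear limit, giving 9.0 mg.

9.0 mg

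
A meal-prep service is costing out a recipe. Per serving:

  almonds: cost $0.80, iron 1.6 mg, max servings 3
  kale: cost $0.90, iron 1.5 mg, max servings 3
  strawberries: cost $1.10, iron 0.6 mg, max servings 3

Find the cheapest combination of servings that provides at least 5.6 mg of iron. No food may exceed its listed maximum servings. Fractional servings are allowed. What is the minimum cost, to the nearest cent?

Cost per mg of iron: almonds $0.5000, kale $0.6000, strawberries $1.8333.
Take 3 servings of almonds: +4.8 mg iron for $2.40 (total $2.40, still need 0.8 mg).
Take 0.5333 servings of kale: +0.8 mg iron for $0.48 (total $2.88, still need 0.0 mg).
Filling from the cheapest source first is optimal under one linear minimum: $2.88.

$2.88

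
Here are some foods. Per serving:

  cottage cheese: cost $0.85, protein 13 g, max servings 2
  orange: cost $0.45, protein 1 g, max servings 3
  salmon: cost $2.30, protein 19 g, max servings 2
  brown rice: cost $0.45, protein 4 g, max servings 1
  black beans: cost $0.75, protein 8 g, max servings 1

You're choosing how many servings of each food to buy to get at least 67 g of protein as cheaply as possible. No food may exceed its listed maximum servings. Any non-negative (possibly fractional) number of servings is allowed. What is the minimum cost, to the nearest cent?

$6.41

Cost per g of protein: cottage cheese $0.0654, black beans $0.0938, brown rice $0.1125, salmon $0.1211, orange $0.4500.
Take 2 servings of cottage cheese: +26.0 g protein for $1.70 (total $1.70, still need 41.0 g).
Take 1 serving of black beans: +8.0 g protein for $0.75 (total $2.45, still need 33.0 g).
Take 1 serving of brown rice: +4.0 g protein for $0.45 (total $2.90, still need 29.0 g).
Take 1.526 servings of salmon: +29.0 g protein for $3.51 (total $6.41, still need 0.0 g).
Filling from the cheapest source first is optimal under one linear minimum: $6.41.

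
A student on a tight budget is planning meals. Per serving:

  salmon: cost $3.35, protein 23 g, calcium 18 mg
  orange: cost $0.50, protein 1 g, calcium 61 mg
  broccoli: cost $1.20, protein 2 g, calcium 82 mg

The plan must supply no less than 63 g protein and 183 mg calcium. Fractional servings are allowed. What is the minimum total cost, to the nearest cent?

$9.96

A basic optimal solution has at most two foods positive. Try each food alone and each pair with both targets met exactly.
salmon only: max(63/23, 183/18) = 10.17 servings → $34.06.
orange only: max(63/1, 183/61) = 63 servings → $31.50.
broccoli only: max(63/2, 183/82) = 31.5 servings → $37.80.
salmon + orange with both tight: 2.643 servings and 2.22 servings → $9.96.
salmon + broccoli with both tight: 2.595 servings and 1.662 servings → $10.69.
orange + broccoli with both targets exact would need a negative amount; discard.
So the least-cost plan costs $9.96.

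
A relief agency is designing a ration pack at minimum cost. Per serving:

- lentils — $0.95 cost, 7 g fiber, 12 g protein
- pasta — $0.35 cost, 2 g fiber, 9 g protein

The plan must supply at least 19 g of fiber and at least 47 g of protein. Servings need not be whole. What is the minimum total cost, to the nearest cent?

$2.78

lentils only: max(19/7, 47/12) = 3.917 servings → $3.72.
pasta only: max(19/2, 47/9) = 9.5 servings → $3.33.
lentils + pasta with both tight: 1.974 servings and 2.59 servings → $2.78.
Cheapest feasible corner: $2.78.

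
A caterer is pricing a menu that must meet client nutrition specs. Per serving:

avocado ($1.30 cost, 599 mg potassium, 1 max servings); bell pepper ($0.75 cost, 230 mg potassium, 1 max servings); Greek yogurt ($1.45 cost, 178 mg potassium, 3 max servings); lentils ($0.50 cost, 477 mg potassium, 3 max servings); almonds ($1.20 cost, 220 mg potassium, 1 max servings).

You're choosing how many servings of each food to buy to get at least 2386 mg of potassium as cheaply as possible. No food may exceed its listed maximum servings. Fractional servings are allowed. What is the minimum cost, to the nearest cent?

Cost per mg of potassium: lentils $0.0010, avocado $0.0022, bell pepper $0.0033, almonds $0.0055, Greek yogurt $0.0081.
Take 3 servings of lentils: +1431.0 mg potassium for $1.50 (total $1.50, still need 955.0 mg).
Take 1 serving of avocado: +599.0 mg potassium for $1.30 (total $2.80, still need 356.0 mg).
Take 1 serving of bell pepper: +230.0 mg potassium for $0.75 (total $3.55, still need 126.0 mg).
Take 0.5727 servings of almonds: +126.0 mg potassium for $0.69 (total $4.24, still need 0.0 mg).
Filling from the cheapest source first is optimal under one linear minimum: $4.24.

$4.24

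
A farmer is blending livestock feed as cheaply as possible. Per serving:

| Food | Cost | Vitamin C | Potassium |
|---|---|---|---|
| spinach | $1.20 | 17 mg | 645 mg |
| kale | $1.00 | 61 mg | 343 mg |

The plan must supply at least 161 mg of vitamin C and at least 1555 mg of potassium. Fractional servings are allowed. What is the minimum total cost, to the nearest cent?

$3.73

With two linear requirements the optimum uses one or two foods; enumerate the corners.
spinach only: max(161/17, 1555/645) = 9.471 servings → $11.36.
kale only: max(161/61, 1555/343) = 4.534 servings → $4.53.
spinach + kale with both tight: 1.183 servings and 2.31 servings → $3.73.
Cheapest feasible corner: $3.73.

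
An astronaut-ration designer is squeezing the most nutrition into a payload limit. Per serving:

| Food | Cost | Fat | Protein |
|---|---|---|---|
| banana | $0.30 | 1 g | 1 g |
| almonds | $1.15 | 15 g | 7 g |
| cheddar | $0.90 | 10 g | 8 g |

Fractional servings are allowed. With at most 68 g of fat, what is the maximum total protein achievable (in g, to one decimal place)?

Protein per g fat: banana 1, cheddar 0.8, almonds 0.4667.
With no serving limits, spend the whole fat allowance on banana: 68 g / 1 g × 1 g = 68.0 g.

68.0 g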